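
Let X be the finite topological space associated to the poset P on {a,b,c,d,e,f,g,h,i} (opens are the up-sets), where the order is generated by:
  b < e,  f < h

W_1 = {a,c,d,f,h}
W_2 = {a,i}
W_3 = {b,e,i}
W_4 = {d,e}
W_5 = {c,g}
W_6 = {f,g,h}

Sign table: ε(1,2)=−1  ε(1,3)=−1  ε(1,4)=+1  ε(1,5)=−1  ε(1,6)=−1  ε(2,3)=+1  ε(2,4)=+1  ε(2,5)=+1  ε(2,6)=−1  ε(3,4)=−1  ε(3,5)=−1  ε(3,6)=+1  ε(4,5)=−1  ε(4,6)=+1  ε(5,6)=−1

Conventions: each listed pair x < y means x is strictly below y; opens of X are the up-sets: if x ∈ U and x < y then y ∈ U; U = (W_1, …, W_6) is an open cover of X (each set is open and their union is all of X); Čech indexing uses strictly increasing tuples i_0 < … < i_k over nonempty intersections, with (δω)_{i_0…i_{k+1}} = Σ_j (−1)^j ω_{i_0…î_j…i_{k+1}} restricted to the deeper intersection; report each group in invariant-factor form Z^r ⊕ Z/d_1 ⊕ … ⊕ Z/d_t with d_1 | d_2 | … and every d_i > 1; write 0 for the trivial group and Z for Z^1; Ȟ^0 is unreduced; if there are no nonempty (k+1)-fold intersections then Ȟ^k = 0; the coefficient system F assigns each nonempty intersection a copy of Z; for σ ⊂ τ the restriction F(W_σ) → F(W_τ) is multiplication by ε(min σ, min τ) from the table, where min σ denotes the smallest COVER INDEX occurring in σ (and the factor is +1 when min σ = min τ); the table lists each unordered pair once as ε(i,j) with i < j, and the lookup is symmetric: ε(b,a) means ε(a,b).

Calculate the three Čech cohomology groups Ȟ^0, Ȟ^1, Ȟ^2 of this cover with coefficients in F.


Ȟ^0(U;F) ≅ 0, Ȟ^1(U;F) ≅ Z ⊕ Z/2 and Ȟ^2(U;F) ≅ 0

nerve simplices:
  W12={a} W14={d} W15={c} W16={f,h} W23={i} W34={e} W56={g}
C dims 6,7; δ0: rk 6, SNF 1^5·2
degree 0: 6−6−0 = 0 → Ȟ^0 ≅ 0
degree 1: 7−0−6 = 1 plus torsion [2] → Ȟ^1 ≅ Z ⊕ Z/2
degree 2: 0−0−0 = 0 → Ȟ^2 ≅ 0


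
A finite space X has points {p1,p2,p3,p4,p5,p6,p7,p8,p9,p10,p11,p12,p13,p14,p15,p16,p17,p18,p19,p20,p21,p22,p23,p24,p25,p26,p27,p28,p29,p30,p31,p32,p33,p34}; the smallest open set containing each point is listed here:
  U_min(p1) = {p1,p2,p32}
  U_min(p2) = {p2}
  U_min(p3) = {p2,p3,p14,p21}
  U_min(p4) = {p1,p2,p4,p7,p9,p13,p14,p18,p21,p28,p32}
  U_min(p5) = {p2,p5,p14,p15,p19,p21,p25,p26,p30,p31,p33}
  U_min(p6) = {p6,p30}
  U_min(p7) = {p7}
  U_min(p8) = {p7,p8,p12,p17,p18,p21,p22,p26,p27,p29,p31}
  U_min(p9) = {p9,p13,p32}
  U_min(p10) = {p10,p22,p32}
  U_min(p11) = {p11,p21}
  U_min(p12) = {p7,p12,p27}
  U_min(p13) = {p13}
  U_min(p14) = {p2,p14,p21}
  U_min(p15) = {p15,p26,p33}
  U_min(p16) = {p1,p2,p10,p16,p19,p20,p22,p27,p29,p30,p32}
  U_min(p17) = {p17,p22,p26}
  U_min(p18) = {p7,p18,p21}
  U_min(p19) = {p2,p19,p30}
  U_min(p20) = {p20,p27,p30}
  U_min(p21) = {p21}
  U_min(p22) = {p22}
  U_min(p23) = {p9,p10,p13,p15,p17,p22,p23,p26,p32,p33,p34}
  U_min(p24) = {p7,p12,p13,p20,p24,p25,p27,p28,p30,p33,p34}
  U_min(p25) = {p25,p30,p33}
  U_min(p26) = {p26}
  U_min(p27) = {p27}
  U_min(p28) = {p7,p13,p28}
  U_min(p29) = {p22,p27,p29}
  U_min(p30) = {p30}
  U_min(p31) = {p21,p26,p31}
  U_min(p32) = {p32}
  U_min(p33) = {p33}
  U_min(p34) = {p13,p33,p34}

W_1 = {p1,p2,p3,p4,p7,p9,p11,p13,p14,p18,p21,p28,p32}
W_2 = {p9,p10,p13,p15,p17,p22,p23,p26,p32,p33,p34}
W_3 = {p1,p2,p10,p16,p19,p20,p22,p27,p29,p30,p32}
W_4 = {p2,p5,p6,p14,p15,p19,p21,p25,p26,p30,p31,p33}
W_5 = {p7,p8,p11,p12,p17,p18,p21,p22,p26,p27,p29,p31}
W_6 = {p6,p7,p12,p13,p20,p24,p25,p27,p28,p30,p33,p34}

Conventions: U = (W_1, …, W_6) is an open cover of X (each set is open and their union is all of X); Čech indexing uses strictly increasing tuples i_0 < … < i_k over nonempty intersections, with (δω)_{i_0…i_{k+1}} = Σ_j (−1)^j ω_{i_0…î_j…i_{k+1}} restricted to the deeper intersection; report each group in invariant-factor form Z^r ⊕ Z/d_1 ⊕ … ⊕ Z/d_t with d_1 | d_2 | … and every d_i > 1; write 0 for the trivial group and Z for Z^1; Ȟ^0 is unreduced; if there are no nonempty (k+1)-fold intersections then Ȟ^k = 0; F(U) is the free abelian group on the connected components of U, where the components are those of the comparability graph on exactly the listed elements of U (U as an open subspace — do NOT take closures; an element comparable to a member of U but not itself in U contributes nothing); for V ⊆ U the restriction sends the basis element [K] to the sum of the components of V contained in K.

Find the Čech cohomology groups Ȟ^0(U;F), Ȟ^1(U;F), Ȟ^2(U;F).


nerve simplices:
  W12={p9,p13,p32} W13={p1,p2,p32} W14={p2,p14,p21} W15={p7,p11,p18,p21} W16={p7,p13,p28} W23={p10,p22,p32} W24={p15,p26,p33} W25={p17,p22,p26} W26={p13,p33,p34} W34={p2,p19,p30} W35={p22,p27,p29} W36={p20,p27,p30} W45={p21,p26,p31} W46={p6,p25,p30,p33} W56={p7,p12,p27}
  W123={p32} W126={p13} W134={p2} W145={p21} W156={p7} W235={p22} W245={p26} W246={p33} W346={p30} W356={p27}
components per intersection:
  W1: {p1,p2,p3,p4,p7,p9,p11,p13,p14,p18,p21,p28,p32}
  W2: {p9,p10,p13,p15,p17,p22,p23,p26,p32,p33,p34}
  W3: {p1,p2,p10,p16,p19,p20,p22,p27,p29,p30,p32}
  W4: {p2,p5,p6,p14,p15,p19,p21,p25,p26,p30,p31,p33}
  W5: {p7,p8,p11,p12,p17,p18,p21,p22,p26,p27,p29,p31}
  W6: {p6,p7,p12,p13,p20,p24,p25,p27,p28,p30,p33,p34}
  W12: {p9,p13,p32}
  W13: {p1,p2,p32}
  W14: {p2,p14,p21}
  W15: {p7,p11,p18,p21}
  W16: {p7,p13,p28}
  W23: {p10,p22,p32}
  W24: {p15,p26,p33}
  W25: {p17,p22,p26}
  W26: {p13,p33,p34}
  W34: {p2,p19,p30}
  W35: {p22,p27,p29}
  W36: {p20,p27,p30}
  W45: {p21,p26,p31}
  W46: {p6,p25,p30,p33}
  W56: {p7,p12,p27}
  W123: {p32}
  W126: {p13}
  W134: {p2}
  W145: {p21}
  W156: {p7}
  W235: {p22}
  W245: {p26}
  W246: {p33}
  W346: {p30}
  W356: {p27}
C dims 6,15,10; δ0: rk 5, SNF 1^5; δ1: rk 10, SNF 1^9·2
degree 0: 6−5−0 = 1 → Ȟ^0 ≅ Z
degree 1: 15−10−5 = 0 → Ȟ^1 ≅ 0
degree 2: 10−0−10 = 0 plus torsion [2] → Ȟ^2 ≅ Z/2

Ȟ^0 ≅ Z; Ȟ^1 ≅ 0; Ȟ^2 ≅ Z/2


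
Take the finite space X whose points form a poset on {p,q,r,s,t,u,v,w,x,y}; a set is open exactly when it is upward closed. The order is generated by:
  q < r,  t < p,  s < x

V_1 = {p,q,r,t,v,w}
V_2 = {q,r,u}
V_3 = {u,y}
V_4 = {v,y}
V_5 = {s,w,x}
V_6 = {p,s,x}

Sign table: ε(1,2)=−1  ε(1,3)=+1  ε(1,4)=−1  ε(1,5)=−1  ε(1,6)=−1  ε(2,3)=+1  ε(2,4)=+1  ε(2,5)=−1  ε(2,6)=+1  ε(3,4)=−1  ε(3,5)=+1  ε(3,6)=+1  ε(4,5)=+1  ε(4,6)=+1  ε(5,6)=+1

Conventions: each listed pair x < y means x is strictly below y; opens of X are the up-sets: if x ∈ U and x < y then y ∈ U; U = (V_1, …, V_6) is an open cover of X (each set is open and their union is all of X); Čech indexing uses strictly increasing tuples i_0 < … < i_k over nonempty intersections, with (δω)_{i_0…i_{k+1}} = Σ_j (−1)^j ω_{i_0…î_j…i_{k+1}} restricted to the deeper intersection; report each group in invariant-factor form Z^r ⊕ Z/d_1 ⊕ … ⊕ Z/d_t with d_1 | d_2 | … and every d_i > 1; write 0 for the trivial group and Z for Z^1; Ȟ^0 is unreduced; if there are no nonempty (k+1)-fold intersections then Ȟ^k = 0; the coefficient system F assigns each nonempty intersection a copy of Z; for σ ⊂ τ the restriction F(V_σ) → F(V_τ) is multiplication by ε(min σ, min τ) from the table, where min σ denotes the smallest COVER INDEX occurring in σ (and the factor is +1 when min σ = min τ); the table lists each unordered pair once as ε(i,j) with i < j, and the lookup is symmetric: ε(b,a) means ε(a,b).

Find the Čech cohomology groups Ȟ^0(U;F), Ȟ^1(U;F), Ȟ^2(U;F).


Ȟ^0 = 0, Ȟ^1 = Z ⊕ Z/2 and Ȟ^2 = 0

nerve simplices:
  V12={q,r} V14={v} V15={w} V16={p} V23={u} V34={y} V56={s,x}
C dims 6,7; δ0: rk 6, SNF 1^5·2
degree 0: 6−6−0 = 0 → Ȟ^0 ≅ 0
degree 1: 7−0−6 = 1 plus torsion [2] → Ȟ^1 ≅ Z ⊕ Z/2
degree 2: 0−0−0 = 0 → Ȟ^2 ≅ 0


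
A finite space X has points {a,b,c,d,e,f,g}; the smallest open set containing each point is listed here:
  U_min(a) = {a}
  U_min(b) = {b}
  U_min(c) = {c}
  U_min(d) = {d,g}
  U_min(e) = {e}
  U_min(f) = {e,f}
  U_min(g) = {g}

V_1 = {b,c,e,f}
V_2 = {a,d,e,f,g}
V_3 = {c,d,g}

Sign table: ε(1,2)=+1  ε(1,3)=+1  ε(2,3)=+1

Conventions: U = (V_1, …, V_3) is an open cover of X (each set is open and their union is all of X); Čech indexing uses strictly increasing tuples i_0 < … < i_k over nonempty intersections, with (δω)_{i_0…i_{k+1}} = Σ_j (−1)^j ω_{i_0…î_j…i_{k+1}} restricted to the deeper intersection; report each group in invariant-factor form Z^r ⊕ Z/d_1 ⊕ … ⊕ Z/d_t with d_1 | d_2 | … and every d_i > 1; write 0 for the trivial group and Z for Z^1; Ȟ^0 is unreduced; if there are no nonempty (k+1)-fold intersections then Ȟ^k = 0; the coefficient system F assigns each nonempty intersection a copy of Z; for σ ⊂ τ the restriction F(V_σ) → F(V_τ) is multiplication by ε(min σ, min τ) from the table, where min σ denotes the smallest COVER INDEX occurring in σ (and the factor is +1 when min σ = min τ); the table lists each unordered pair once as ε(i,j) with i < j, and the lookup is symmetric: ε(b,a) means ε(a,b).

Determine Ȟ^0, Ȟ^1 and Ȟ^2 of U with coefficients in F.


Ȟ^0 = Z,  Ȟ^1 = Z,  Ȟ^2 = 0

nerve simplices:
  V12={e,f} V13={c} V23={d,g}
C dims 3,3; δ0: rk 2, SNF 1^2
degree 0: 3−2−0 = 1 → Ȟ^0 ≅ Z
degree 1: 3−0−2 = 1 → Ȟ^1 ≅ Z
degree 2: 0−0−0 = 0 → Ȟ^2 ≅ 0


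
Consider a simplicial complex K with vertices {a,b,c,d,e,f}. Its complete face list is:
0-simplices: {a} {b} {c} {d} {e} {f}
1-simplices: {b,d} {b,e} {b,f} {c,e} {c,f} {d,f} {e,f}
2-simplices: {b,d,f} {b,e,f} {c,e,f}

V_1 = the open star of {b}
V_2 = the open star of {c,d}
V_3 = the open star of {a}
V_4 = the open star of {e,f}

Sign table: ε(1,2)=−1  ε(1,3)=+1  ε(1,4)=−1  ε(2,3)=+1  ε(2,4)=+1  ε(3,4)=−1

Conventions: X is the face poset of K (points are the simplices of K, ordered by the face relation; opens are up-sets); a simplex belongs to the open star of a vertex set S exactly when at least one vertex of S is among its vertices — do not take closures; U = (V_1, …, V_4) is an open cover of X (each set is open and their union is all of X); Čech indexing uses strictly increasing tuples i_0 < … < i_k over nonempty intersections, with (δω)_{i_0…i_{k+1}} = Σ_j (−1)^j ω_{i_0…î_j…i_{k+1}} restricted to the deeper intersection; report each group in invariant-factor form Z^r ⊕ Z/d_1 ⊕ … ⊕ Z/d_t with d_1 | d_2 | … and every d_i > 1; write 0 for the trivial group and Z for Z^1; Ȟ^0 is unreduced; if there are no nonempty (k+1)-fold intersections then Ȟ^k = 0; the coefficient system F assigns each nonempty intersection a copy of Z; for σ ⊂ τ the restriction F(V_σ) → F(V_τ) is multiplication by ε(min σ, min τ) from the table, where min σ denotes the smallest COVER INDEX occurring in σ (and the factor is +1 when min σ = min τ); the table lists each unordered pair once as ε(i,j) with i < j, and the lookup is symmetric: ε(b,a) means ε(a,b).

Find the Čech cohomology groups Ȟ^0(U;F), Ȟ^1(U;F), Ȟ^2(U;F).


Ȟ^0 ≅ Z^2,  Ȟ^1 ≅ 0,  Ȟ^2 ≅ 0

intersection data:
  V1={{b},{b,d},{b,e},{b,f},{b,d,f},{b,e,f}} V2={{c},{d},{b,d},{c,e},{c,f},{d,f},{b,d,f},{c,e,f}} V3={{a}} V4={{e},{f},{b,e},{b,f},{c,e},{c,f},{d,f},{e,f},{b,d,f},{b,e,f},{c,e,f}}
  V12={{b,d},{b,d,f}} V14={{b,e},{b,f},{b,d,f},{b,e,f}} V24={{c,e},{c,f},{d,f},{b,d,f},{c,e,f}}
  V124={{b,d,f}}
C dims 4,3,1; δ0: rk 2, SNF 1^2; δ1: rk 1, SNF 1^1
Ȟ^0 = (4 − 2) − 0 = 2, so Ȟ^0 ≅ Z^2
Ȟ^1 = (3 − 1) − 2 = 0, so Ȟ^1 ≅ 0
Ȟ^2 = (1 − 0) − 1 = 0, so Ȟ^2 ≅ 0


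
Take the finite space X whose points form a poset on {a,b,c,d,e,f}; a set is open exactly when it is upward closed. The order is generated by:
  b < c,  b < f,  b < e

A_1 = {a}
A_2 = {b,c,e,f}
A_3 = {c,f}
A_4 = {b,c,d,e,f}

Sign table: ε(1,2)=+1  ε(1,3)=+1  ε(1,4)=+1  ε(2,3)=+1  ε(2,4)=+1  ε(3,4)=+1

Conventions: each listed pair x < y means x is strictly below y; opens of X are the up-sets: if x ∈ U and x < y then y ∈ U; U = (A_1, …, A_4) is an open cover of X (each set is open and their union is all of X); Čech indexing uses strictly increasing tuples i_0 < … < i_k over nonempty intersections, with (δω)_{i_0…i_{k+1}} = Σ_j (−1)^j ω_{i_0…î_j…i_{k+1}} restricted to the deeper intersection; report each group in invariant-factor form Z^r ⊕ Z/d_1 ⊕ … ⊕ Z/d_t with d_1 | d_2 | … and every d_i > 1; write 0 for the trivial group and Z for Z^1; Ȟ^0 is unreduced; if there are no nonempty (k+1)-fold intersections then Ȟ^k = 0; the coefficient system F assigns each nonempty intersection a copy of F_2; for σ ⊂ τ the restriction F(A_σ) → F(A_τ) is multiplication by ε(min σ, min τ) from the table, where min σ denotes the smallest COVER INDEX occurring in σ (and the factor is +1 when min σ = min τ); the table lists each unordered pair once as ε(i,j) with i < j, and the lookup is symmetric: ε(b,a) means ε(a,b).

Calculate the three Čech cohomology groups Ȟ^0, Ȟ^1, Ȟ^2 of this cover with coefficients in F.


Ȟ^0 = Z/2 ⊕ Z/2; Ȟ^1 = 0; Ȟ^2 = 0

nonempty overlaps:
  A23={c,f} A24={b,c,e,f} A34={c,f}
  A234={c,f}
C dims 4,3,1; δ0: rk_F2 2; δ1: rk_F2 1
degree 0: 4−2−0 = 2 → Ȟ^0 ≅ Z/2 ⊕ Z/2
degree 1: 3−1−2 = 0 → Ȟ^1 ≅ 0
degree 2: 1−0−1 = 0 → Ȟ^2 ≅ 0


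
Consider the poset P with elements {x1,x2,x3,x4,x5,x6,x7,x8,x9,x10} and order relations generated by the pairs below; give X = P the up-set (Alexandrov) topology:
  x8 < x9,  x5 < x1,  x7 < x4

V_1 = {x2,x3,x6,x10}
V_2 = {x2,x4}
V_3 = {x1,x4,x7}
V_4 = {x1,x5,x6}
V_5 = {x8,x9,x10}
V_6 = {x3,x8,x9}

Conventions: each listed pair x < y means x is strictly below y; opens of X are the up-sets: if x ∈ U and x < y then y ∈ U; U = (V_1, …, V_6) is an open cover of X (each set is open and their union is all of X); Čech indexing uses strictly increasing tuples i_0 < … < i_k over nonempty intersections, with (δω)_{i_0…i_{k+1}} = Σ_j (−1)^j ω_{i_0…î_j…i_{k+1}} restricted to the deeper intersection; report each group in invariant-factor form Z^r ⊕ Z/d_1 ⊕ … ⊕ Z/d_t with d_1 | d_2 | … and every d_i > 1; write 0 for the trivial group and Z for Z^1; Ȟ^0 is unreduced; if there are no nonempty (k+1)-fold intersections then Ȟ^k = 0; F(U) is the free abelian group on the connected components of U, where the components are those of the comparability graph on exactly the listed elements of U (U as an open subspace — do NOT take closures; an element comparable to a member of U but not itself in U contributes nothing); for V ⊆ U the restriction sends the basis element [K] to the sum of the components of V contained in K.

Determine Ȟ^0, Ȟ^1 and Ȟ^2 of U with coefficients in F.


nerve of the cover:
  V12={x2} V14={x6} V15={x10} V16={x3} V23={x4} V34={x1} V56={x8,x9}
components per intersection:
  V1: {x2} {x3} {x6} {x10}
  V2: {x2} {x4}
  V3: {x1} {x4,x7}
  V4: {x1,x5} {x6}
  V5: {x8,x9} {x10}
  V6: {x3} {x8,x9}
  V12: {x2}
  V14: {x6}
  V15: {x10}
  V16: {x3}
  V23: {x4}
  V34: {x1}
  V56: {x8,x9}
C dims 14,7; δ0: rk 7, SNF 1^7
Ȟ^0 = (14 − 7) − 0 = 7, so Ȟ^0 ≅ Z^7
Ȟ^1 = (7 − 0) − 7 = 0, so Ȟ^1 ≅ 0
Ȟ^2 = (0 − 0) − 0 = 0, so Ȟ^2 ≅ 0

Ȟ^0 = Z^7, Ȟ^1 = 0 and Ȟ^2 = 0


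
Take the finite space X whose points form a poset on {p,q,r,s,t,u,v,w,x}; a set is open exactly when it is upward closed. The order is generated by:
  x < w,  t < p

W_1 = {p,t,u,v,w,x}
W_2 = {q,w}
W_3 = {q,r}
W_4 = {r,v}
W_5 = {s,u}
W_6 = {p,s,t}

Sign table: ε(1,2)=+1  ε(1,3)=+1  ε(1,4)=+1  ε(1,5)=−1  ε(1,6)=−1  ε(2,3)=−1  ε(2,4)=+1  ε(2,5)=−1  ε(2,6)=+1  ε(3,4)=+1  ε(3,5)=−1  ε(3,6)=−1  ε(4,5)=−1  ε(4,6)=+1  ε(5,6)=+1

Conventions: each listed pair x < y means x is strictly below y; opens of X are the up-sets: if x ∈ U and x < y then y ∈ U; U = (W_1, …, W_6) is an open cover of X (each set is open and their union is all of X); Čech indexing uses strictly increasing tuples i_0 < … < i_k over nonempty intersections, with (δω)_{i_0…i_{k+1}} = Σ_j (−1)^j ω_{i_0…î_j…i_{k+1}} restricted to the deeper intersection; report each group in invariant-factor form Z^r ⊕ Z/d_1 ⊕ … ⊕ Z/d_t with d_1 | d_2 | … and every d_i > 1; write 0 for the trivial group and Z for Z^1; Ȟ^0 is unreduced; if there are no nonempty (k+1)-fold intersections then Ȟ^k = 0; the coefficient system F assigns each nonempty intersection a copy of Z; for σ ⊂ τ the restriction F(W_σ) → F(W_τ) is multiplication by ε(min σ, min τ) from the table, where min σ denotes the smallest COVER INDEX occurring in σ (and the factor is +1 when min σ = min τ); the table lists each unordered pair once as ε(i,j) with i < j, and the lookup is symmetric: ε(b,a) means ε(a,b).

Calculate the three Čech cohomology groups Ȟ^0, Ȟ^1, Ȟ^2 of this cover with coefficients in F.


nonempty intersections:
  W12={w} W14={v} W15={u} W16={p,t} W23={q} W34={r} W56={s}
C dims 6,7; δ0: rk 6, SNF 1^5·2
Ȟ^0: (6−6)−0=0 ⇒ 0
Ȟ^1: (7−0)−6=1 plus torsion [2] ⇒ Z ⊕ Z/2
Ȟ^2: (0−0)−0=0 ⇒ 0

Ȟ^0 = 0, Ȟ^1 = Z ⊕ Z/2 and Ȟ^2 = 0


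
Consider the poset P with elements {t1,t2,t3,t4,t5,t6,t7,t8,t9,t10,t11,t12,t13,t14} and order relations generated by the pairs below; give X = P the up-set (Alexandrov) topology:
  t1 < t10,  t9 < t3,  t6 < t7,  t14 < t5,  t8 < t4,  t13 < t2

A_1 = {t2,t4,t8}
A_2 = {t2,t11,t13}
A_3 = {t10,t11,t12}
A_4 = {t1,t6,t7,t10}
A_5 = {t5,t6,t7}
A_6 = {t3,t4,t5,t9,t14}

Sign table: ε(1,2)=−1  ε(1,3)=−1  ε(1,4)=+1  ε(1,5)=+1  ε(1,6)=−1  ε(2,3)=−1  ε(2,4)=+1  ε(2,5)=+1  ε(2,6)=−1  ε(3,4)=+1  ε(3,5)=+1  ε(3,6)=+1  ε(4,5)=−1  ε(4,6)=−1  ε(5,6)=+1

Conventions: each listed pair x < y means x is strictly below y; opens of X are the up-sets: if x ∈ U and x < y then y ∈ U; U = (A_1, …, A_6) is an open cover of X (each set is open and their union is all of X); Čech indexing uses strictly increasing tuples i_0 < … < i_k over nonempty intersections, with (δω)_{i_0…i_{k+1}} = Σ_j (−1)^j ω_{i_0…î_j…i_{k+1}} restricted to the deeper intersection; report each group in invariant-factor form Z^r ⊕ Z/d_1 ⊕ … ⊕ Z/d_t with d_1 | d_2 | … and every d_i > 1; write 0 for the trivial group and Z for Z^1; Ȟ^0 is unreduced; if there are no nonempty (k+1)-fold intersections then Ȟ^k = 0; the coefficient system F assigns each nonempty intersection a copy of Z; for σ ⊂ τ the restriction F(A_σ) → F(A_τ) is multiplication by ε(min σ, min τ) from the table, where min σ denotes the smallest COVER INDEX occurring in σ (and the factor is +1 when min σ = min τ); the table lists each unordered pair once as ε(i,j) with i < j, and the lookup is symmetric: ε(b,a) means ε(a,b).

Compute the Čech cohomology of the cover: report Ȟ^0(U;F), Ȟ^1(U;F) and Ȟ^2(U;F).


Ȟ^0(U;F) ≅ Z, Ȟ^1(U;F) ≅ Z, Ȟ^2(U;F) ≅ 0

intersection data:
  A12={t2} A16={t4} A23={t11} A34={t10} A45={t6,t7} A56={t5}
C dims 6,6; δ0: rk 5, SNF 1^5
Ȟ^0 = (6 − 5) − 0 = 1, so Ȟ^0 ≅ Z
Ȟ^1 = (6 − 0) − 5 = 1, so Ȟ^1 ≅ Z
Ȟ^2 = (0 − 0) − 0 = 0, so Ȟ^2 ≅ 0


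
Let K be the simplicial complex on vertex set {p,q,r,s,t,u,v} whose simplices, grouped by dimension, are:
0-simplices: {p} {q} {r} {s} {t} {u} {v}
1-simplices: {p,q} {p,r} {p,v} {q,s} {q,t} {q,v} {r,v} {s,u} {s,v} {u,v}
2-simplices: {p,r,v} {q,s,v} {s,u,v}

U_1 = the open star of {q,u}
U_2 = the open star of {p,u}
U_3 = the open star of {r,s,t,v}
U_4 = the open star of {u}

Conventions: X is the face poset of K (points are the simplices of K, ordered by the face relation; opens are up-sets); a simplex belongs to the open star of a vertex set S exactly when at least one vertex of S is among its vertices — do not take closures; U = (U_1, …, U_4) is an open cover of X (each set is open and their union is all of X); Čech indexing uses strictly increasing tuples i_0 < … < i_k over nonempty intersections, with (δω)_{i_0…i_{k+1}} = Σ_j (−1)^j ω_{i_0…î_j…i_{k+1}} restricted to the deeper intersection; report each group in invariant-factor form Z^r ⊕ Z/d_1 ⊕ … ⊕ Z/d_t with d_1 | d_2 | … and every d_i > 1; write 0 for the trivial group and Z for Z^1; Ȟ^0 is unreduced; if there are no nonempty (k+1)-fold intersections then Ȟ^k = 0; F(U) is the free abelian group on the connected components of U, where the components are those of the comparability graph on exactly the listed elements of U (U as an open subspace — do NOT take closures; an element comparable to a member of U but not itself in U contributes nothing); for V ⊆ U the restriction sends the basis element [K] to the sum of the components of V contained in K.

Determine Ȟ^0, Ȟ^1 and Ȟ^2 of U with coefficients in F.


Ȟ^0 ≅ Z,  Ȟ^1 ≅ Z,  Ȟ^2 ≅ 0

intersection data:
  U1={{q},{u},{p,q},{q,s},{q,t},{q,v},{s,u},{u,v},{q,s,v},{s,u,v}} U2={{p},{u},{p,q},{p,r},{p,v},{s,u},{u,v},{p,r,v},{s,u,v}} U3={{r},{s},{t},{v},{p,r},{p,v},{q,s},{q,t},{q,v},{r,v},{s,u},{s,v},{u,v},{p,r,v},{q,s,v},{s,u,v}} U4={{u},{s,u},{u,v},{s,u,v}}
  U12={{u},{p,q},{s,u},{u,v},{s,u,v}} U13={{q,s},{q,t},{q,v},{s,u},{u,v},{q,s,v},{s,u,v}} U14={{u},{s,u},{u,v},{s,u,v}} U23={{p,r},{p,v},{s,u},{u,v},{p,r,v},{s,u,v}} U24={{u},{s,u},{u,v},{s,u,v}} U34={{s,u},{u,v},{s,u,v}}
  U123={{s,u},{u,v},{s,u,v}} U124={{u},{s,u},{u,v},{s,u,v}} U134={{s,u},{u,v},{s,u,v}} U234={{s,u},{u,v},{s,u,v}}
  U1234={{s,u},{u,v},{s,u,v}}
components per intersection:
  U1: {{q},{p,q},{q,s},{q,t},{q,v},{q,s,v}} {{u},{s,u},{u,v},{s,u,v}}
  U2: {{p},{p,q},{p,r},{p,v},{p,r,v}} {{u},{s,u},{u,v},{s,u,v}}
  U3: {{r},{s},{v},{p,r},{p,v},{q,s},{q,v},{r,v},{s,u},{s,v},{u,v},{p,r,v},{q,s,v},{s,u,v}} {{t},{q,t}}
  U4: {{u},{s,u},{u,v},{s,u,v}}
  U12: {{u},{s,u},{u,v},{s,u,v}} {{p,q}}
  U13: {{q,s},{q,v},{q,s,v}} {{q,t}} {{s,u},{u,v},{s,u,v}}
  U14: {{u},{s,u},{u,v},{s,u,v}}
  U23: {{p,r},{p,v},{p,r,v}} {{s,u},{u,v},{s,u,v}}
  U24: {{u},{s,u},{u,v},{s,u,v}}
  U34: {{s,u},{u,v},{s,u,v}}
  U123: {{s,u},{u,v},{s,u,v}}
  U124: {{u},{s,u},{u,v},{s,u,v}}
  U134: {{s,u},{u,v},{s,u,v}}
  U234: {{s,u},{u,v},{s,u,v}}
  U1234: {{s,u},{u,v},{s,u,v}}
C dims 7,10,4,1; δ0: rk 6, SNF 1^6; δ1: rk 3, SNF 1^3; δ2: rk 1, SNF 1^1
Ȟ^0 = (7 − 6) − 0 = 1, so Ȟ^0 ≅ Z
Ȟ^1 = (10 − 3) − 6 = 1, so Ȟ^1 ≅ Z
Ȟ^2 = (4 − 1) − 3 = 0, so Ȟ^2 ≅ 0


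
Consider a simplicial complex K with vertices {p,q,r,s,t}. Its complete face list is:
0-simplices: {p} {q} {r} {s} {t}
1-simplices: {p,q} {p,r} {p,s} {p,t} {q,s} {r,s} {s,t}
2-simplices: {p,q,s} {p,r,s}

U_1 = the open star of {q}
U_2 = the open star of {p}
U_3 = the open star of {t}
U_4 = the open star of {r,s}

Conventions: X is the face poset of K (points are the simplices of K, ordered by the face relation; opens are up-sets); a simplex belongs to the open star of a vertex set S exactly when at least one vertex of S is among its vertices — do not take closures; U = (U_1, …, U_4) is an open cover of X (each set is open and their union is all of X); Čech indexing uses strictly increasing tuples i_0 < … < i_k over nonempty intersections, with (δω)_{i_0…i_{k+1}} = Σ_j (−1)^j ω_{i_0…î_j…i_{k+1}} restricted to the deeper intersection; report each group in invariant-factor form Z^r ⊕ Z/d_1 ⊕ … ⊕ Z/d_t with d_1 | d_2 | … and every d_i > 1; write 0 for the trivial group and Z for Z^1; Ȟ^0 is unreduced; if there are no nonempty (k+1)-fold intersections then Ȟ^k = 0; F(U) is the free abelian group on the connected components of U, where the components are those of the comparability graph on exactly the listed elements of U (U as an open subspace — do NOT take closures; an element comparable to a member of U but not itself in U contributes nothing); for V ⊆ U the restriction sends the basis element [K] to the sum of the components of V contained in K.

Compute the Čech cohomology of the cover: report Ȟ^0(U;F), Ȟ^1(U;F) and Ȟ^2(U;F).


Ȟ^0 ≅ Z,  Ȟ^1 ≅ Z,  Ȟ^2 ≅ 0

nerve simplices:
  U1={{q},{p,q},{q,s},{p,q,s}} U2={{p},{p,q},{p,r},{p,s},{p,t},{p,q,s},{p,r,s}} U3={{t},{p,t},{s,t}} U4={{r},{s},{p,r},{p,s},{q,s},{r,s},{s,t},{p,q,s},{p,r,s}}
  U12={{p,q},{p,q,s}} U14={{q,s},{p,q,s}} U23={{p,t}} U24={{p,r},{p,s},{p,q,s},{p,r,s}} U34={{s,t}}
  U124={{p,q,s}}
components per intersection:
  U1: {{q},{p,q},{q,s},{p,q,s}}
  U2: {{p},{p,q},{p,r},{p,s},{p,t},{p,q,s},{p,r,s}}
  U3: {{t},{p,t},{s,t}}
  U4: {{r},{s},{p,r},{p,s},{q,s},{r,s},{s,t},{p,q,s},{p,r,s}}
  U12: {{p,q},{p,q,s}}
  U14: {{q,s},{p,q,s}}
  U23: {{p,t}}
  U24: {{p,r},{p,s},{p,q,s},{p,r,s}}
  U34: {{s,t}}
  U124: {{p,q,s}}
C dims 4,5,1; δ0: rk 3, SNF 1^3; δ1: rk 1, SNF 1^1
degree 0: 4−3−0 = 1 → Ȟ^0 ≅ Z
degree 1: 5−1−3 = 1 → Ȟ^1 ≅ Z
degree 2: 1−0−1 = 0 → Ȟ^2 ≅ 0


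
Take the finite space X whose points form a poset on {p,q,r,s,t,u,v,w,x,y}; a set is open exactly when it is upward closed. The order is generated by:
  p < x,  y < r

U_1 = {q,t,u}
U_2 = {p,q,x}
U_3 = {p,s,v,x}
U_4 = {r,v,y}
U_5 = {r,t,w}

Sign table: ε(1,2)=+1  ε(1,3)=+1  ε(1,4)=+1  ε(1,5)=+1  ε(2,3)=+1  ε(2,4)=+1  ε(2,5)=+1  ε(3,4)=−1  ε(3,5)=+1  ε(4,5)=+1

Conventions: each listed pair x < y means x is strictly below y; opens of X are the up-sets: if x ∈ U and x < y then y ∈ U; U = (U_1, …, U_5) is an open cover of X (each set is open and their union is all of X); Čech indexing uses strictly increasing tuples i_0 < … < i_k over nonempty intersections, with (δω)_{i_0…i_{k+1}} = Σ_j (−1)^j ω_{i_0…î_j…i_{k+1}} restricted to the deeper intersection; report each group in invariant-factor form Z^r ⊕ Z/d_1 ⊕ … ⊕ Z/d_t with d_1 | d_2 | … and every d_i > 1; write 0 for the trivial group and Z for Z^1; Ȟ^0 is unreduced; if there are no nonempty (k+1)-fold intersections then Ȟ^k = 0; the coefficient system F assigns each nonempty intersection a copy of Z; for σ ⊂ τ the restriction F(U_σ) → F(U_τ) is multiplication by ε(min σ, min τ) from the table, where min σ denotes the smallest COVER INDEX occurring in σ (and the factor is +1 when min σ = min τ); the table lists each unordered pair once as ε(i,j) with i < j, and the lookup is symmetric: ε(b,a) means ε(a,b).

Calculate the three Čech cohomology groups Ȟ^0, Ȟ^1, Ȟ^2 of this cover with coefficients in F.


Ȟ^0 ≅ 0; Ȟ^1 ≅ Z/2; Ȟ^2 ≅ 0

nerve simplices:
  U12={q} U15={t} U23={p,x} U34={v} U45={r}
C dims 5,5; δ0: rk 5, SNF 1^4·2
degree 0: 5−5−0 = 0 → Ȟ^0 ≅ 0
degree 1: 5−0−5 = 0 plus torsion [2] → Ȟ^1 ≅ Z/2
degree 2: 0−0−0 = 0 → Ȟ^2 ≅ 0


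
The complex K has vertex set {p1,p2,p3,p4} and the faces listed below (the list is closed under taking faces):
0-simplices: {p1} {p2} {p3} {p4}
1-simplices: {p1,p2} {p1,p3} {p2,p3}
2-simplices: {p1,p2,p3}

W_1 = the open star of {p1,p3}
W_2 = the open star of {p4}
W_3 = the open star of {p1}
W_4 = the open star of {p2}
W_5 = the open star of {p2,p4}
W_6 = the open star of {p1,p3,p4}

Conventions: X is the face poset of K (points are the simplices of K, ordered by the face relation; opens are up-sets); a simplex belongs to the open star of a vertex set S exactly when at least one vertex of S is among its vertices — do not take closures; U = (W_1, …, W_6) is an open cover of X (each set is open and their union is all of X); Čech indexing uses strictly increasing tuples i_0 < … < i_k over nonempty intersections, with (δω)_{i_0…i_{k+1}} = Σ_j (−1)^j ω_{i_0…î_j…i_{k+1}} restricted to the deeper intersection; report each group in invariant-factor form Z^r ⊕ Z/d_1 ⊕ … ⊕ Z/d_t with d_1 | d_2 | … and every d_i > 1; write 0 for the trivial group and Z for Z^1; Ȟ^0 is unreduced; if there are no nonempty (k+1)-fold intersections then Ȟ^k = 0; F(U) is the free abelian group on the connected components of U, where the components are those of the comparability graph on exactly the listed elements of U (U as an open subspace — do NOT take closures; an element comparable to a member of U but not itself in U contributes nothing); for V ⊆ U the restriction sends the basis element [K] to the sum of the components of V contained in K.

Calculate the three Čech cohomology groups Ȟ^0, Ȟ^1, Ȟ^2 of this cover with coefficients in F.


Ȟ^0(U;F) ≅ Z^2,  Ȟ^1(U;F) ≅ 0,  Ȟ^2(U;F) ≅ 0

cover nerve:
  W1={{p1},{p3},{p1,p2},{p1,p3},{p2,p3},{p1,p2,p3}} W2={{p4}} W3={{p1},{p1,p2},{p1,p3},{p1,p2,p3}} W4={{p2},{p1,p2},{p2,p3},{p1,p2,p3}} W5={{p2},{p4},{p1,p2},{p2,p3},{p1,p2,p3}} W6={{p1},{p3},{p4},{p1,p2},{p1,p3},{p2,p3},{p1,p2,p3}}
  W13={{p1},{p1,p2},{p1,p3},{p1,p2,p3}} W14={{p1,p2},{p2,p3},{p1,p2,p3}} W15={{p1,p2},{p2,p3},{p1,p2,p3}} W16={{p1},{p3},{p1,p2},{p1,p3},{p2,p3},{p1,p2,p3}} W25={{p4}} W26={{p4}} W34={{p1,p2},{p1,p2,p3}} W35={{p1,p2},{p1,p2,p3}} W36={{p1},{p1,p2},{p1,p3},{p1,p2,p3}} W45={{p2},{p1,p2},{p2,p3},{p1,p2,p3}} W46={{p1,p2},{p2,p3},{p1,p2,p3}} W56={{p4},{p1,p2},{p2,p3},{p1,p2,p3}}
  W134={{p1,p2},{p1,p2,p3}} W135={{p1,p2},{p1,p2,p3}} W136={{p1},{p1,p2},{p1,p3},{p1,p2,p3}} W145={{p1,p2},{p2,p3},{p1,p2,p3}} W146={{p1,p2},{p2,p3},{p1,p2,p3}} W156={{p1,p2},{p2,p3},{p1,p2,p3}} W256={{p4}} W345={{p1,p2},{p1,p2,p3}} W346={{p1,p2},{p1,p2,p3}} W356={{p1,p2},{p1,p2,p3}} W456={{p1,p2},{p2,p3},{p1,p2,p3}}
  W1345={{p1,p2},{p1,p2,p3}} W1346={{p1,p2},{p1,p2,p3}} W1356={{p1,p2},{p1,p2,p3}} W1456={{p1,p2},{p2,p3},{p1,p2,p3}} W3456={{p1,p2},{p1,p2,p3}}
  W13456={{p1,p2},{p1,p2,p3}}
components per intersection:
  W1: {{p1},{p3},{p1,p2},{p1,p3},{p2,p3},{p1,p2,p3}}
  W2: {{p4}}
  W3: {{p1},{p1,p2},{p1,p3},{p1,p2,p3}}
  W4: {{p2},{p1,p2},{p2,p3},{p1,p2,p3}}
  W5: {{p2},{p1,p2},{p2,p3},{p1,p2,p3}} {{p4}}
  W6: {{p1},{p3},{p1,p2},{p1,p3},{p2,p3},{p1,p2,p3}} {{p4}}
  W13: {{p1},{p1,p2},{p1,p3},{p1,p2,p3}}
  W14: {{p1,p2},{p2,p3},{p1,p2,p3}}
  W15: {{p1,p2},{p2,p3},{p1,p2,p3}}
  W16: {{p1},{p3},{p1,p2},{p1,p3},{p2,p3},{p1,p2,p3}}
  W25: {{p4}}
  W26: {{p4}}
  W34: {{p1,p2},{p1,p2,p3}}
  W35: {{p1,p2},{p1,p2,p3}}
  W36: {{p1},{p1,p2},{p1,p3},{p1,p2,p3}}
  W45: {{p2},{p1,p2},{p2,p3},{p1,p2,p3}}
  W46: {{p1,p2},{p2,p3},{p1,p2,p3}}
  W56: {{p4}} {{p1,p2},{p2,p3},{p1,p2,p3}}
  W134: {{p1,p2},{p1,p2,p3}}
  W135: {{p1,p2},{p1,p2,p3}}
  W136: {{p1},{p1,p2},{p1,p3},{p1,p2,p3}}
  W145: {{p1,p2},{p2,p3},{p1,p2,p3}}
  W146: {{p1,p2},{p2,p3},{p1,p2,p3}}
  W156: {{p1,p2},{p2,p3},{p1,p2,p3}}
  W256: {{p4}}
  W345: {{p1,p2},{p1,p2,p3}}
  W346: {{p1,p2},{p1,p2,p3}}
  W356: {{p1,p2},{p1,p2,p3}}
  W456: {{p1,p2},{p2,p3},{p1,p2,p3}}
  W1345: {{p1,p2},{p1,p2,p3}}
  W1346: {{p1,p2},{p1,p2,p3}}
  W1356: {{p1,p2},{p1,p2,p3}}
  W1456: {{p1,p2},{p2,p3},{p1,p2,p3}}
  W3456: {{p1,p2},{p1,p2,p3}}
  W13456: {{p1,p2},{p1,p2,p3}}
C dims 8,13,11,5; δ0: rk 6, SNF 1^6; δ1: rk 7, SNF 1^7; δ2: rk 4, SNF 1^4
Ȟ^0: (8−6)−0=2 ⇒ Z^2
Ȟ^1: (13−7)−6=0 ⇒ 0
Ȟ^2: (11−4)−7=0 ⇒ 0


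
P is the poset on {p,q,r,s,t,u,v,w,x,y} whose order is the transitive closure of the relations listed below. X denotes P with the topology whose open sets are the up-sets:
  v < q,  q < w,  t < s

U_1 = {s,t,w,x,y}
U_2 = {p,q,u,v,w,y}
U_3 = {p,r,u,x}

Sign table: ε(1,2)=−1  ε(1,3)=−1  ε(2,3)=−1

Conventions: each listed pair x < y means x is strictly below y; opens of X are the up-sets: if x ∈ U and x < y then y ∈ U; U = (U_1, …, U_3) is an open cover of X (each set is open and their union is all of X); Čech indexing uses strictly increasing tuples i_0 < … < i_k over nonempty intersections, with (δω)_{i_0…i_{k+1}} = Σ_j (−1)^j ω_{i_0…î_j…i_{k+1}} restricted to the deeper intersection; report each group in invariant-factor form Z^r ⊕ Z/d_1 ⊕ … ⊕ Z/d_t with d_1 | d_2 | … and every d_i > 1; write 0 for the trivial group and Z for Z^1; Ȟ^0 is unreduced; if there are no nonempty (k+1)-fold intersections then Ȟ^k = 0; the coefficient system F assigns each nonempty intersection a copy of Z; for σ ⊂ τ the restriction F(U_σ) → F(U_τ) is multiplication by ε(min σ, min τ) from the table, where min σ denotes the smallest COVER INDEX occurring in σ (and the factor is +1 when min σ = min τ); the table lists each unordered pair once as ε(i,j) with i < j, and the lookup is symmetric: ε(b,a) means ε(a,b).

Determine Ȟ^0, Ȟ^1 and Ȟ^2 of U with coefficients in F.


nonempty intersections:
  U12={w,y} U13={x} U23={p,u}
C dims 3,3; δ0: rk 3, SNF 1^2·2
Ȟ^0: (3−3)−0=0 ⇒ 0
Ȟ^1: (3−0)−3=0 plus torsion [2] ⇒ Z/2
Ȟ^2: (0−0)−0=0 ⇒ 0

Ȟ^0(U;F) ≅ 0, Ȟ^1(U;F) ≅ Z/2 and Ȟ^2(U;F) ≅ 0


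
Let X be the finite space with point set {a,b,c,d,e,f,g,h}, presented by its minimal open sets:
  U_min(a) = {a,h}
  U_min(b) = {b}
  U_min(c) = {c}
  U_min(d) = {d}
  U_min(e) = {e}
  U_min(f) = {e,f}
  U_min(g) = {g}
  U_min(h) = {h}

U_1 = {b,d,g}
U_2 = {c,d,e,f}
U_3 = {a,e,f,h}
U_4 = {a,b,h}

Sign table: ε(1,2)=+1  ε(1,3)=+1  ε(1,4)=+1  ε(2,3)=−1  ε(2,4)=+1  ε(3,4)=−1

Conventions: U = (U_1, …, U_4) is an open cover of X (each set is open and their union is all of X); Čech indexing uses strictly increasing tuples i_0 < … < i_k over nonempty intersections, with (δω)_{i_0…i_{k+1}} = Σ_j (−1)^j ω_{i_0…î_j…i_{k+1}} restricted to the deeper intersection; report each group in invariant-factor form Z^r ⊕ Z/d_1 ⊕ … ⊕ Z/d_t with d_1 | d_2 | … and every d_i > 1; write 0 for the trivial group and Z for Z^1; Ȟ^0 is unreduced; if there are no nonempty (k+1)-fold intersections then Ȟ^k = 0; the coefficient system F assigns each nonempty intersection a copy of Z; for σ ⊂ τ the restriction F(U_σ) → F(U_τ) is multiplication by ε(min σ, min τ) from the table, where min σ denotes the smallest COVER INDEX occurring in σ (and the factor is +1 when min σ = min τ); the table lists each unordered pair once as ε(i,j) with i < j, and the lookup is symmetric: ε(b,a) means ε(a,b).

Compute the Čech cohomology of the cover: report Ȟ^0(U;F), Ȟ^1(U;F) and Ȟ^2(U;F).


nonempty intersections:
  U12={d} U14={b} U23={e,f} U34={a,h}
C dims 4,4; δ0: rk 3, SNF 1^3
Ȟ^0: (4−3)−0=1 ⇒ Z
Ȟ^1: (4−0)−3=1 ⇒ Z
Ȟ^2: (0−0)−0=0 ⇒ 0

Ȟ^0(U;F) ≅ Z; Ȟ^1(U;F) ≅ Z; Ȟ^2(U;F) ≅ 0


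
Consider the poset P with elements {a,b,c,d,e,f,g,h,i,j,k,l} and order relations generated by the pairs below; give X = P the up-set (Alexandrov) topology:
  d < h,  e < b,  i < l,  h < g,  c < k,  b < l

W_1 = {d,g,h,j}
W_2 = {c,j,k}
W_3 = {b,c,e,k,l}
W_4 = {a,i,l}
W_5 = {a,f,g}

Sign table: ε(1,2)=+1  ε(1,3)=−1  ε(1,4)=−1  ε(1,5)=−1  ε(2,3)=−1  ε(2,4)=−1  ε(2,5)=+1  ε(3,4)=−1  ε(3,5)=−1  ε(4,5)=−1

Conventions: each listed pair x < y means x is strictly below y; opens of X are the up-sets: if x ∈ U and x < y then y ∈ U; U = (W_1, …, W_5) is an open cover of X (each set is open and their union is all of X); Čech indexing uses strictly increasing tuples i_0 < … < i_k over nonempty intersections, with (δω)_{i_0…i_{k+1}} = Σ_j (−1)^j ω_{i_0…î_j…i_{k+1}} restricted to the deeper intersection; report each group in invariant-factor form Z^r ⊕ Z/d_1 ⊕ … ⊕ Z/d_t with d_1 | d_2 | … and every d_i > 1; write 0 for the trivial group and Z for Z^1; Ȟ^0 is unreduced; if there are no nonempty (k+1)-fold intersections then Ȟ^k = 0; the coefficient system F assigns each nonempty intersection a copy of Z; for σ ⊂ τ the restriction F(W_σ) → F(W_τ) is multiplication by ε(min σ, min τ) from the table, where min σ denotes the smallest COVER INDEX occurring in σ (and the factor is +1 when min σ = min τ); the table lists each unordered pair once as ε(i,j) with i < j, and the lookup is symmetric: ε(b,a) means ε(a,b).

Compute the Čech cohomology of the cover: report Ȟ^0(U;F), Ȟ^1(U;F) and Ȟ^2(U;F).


nonempty intersections:
  W12={j} W15={g} W23={c,k} W34={l} W45={a}
C dims 5,5; δ0: rk 4, SNF 1^4
Ȟ^0: (5−4)−0=1 ⇒ Z
Ȟ^1: (5−0)−4=1 ⇒ Z
Ȟ^2: (0−0)−0=0 ⇒ 0

Ȟ^0 = Z, Ȟ^1 = Z and Ȟ^2 = 0


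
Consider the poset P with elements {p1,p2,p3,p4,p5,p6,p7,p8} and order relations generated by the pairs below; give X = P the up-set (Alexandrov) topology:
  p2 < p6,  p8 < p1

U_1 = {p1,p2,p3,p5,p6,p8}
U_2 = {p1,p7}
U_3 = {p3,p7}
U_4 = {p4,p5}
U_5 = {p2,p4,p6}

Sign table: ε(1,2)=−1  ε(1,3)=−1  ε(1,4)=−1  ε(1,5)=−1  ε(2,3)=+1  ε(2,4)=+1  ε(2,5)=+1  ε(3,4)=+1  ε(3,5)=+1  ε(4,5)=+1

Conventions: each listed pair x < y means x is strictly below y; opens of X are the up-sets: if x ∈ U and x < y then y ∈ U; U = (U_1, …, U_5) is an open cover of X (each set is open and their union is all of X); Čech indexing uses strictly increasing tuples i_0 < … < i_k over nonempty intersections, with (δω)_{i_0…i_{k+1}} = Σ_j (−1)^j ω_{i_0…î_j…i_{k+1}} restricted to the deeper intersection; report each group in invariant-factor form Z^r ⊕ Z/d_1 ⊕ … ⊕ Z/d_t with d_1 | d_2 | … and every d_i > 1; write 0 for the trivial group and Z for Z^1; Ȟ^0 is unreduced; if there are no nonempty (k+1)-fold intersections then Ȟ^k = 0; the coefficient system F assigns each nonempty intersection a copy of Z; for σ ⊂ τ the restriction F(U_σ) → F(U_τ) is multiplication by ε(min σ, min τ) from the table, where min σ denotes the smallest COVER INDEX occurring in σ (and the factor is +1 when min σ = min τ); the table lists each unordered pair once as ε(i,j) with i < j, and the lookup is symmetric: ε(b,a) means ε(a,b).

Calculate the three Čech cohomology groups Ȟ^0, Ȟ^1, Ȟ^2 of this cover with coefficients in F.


nerve simplices:
  U12={p1} U13={p3} U14={p5} U15={p2,p6} U23={p7} U45={p4}
C dims 5,6; δ0: rk 4, SNF 1^4
degree 0: 5−4−0 = 1 → Ȟ^0 ≅ Z
degree 1: 6−0−4 = 2 → Ȟ^1 ≅ Z^2
degree 2: 0−0−0 = 0 → Ȟ^2 ≅ 0

Ȟ^0 = Z, Ȟ^1 = Z^2, Ȟ^2 = 0


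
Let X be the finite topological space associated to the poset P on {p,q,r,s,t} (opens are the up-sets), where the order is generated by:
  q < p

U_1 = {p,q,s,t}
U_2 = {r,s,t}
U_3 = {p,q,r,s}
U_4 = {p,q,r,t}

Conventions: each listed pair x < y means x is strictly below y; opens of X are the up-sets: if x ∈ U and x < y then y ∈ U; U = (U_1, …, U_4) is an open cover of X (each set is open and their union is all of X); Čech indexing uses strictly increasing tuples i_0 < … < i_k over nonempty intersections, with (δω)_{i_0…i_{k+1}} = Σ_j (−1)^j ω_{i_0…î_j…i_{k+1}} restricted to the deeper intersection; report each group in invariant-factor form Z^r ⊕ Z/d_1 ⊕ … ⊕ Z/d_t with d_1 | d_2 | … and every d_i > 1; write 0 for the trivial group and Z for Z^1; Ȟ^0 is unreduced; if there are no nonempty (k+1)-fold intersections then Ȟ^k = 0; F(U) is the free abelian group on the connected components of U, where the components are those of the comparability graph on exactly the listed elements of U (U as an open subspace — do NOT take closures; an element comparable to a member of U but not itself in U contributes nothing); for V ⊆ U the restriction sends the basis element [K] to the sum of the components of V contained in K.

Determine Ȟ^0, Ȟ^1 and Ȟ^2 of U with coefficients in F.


nonempty overlaps:
  U12={s,t} U13={p,q,s} U14={p,q,t} U23={r,s} U24={r,t} U34={p,q,r}
  U123={s} U124={t} U134={p,q} U234={r}
components per intersection:
  U1: {p,q} {s} {t}
  U2: {r} {s} {t}
  U3: {p,q} {r} {s}
  U4: {p,q} {r} {t}
  U12: {s} {t}
  U13: {p,q} {s}
  U14: {p,q} {t}
  U23: {r} {s}
  U24: {r} {t}
  U34: {p,q} {r}
  U123: {s}
  U124: {t}
  U134: {p,q}
  U234: {r}
C dims 12,12,4; δ0: rk 8, SNF 1^8; δ1: rk 4, SNF 1^4
degree 0: 12−8−0 = 4 → Ȟ^0 ≅ Z^4
degree 1: 12−4−8 = 0 → Ȟ^1 ≅ 0
degree 2: 4−0−4 = 0 → Ȟ^2 ≅ 0

Ȟ^0(U;F) ≅ Z^4; Ȟ^1(U;F) ≅ 0; Ȟ^2(U;F) ≅ 0


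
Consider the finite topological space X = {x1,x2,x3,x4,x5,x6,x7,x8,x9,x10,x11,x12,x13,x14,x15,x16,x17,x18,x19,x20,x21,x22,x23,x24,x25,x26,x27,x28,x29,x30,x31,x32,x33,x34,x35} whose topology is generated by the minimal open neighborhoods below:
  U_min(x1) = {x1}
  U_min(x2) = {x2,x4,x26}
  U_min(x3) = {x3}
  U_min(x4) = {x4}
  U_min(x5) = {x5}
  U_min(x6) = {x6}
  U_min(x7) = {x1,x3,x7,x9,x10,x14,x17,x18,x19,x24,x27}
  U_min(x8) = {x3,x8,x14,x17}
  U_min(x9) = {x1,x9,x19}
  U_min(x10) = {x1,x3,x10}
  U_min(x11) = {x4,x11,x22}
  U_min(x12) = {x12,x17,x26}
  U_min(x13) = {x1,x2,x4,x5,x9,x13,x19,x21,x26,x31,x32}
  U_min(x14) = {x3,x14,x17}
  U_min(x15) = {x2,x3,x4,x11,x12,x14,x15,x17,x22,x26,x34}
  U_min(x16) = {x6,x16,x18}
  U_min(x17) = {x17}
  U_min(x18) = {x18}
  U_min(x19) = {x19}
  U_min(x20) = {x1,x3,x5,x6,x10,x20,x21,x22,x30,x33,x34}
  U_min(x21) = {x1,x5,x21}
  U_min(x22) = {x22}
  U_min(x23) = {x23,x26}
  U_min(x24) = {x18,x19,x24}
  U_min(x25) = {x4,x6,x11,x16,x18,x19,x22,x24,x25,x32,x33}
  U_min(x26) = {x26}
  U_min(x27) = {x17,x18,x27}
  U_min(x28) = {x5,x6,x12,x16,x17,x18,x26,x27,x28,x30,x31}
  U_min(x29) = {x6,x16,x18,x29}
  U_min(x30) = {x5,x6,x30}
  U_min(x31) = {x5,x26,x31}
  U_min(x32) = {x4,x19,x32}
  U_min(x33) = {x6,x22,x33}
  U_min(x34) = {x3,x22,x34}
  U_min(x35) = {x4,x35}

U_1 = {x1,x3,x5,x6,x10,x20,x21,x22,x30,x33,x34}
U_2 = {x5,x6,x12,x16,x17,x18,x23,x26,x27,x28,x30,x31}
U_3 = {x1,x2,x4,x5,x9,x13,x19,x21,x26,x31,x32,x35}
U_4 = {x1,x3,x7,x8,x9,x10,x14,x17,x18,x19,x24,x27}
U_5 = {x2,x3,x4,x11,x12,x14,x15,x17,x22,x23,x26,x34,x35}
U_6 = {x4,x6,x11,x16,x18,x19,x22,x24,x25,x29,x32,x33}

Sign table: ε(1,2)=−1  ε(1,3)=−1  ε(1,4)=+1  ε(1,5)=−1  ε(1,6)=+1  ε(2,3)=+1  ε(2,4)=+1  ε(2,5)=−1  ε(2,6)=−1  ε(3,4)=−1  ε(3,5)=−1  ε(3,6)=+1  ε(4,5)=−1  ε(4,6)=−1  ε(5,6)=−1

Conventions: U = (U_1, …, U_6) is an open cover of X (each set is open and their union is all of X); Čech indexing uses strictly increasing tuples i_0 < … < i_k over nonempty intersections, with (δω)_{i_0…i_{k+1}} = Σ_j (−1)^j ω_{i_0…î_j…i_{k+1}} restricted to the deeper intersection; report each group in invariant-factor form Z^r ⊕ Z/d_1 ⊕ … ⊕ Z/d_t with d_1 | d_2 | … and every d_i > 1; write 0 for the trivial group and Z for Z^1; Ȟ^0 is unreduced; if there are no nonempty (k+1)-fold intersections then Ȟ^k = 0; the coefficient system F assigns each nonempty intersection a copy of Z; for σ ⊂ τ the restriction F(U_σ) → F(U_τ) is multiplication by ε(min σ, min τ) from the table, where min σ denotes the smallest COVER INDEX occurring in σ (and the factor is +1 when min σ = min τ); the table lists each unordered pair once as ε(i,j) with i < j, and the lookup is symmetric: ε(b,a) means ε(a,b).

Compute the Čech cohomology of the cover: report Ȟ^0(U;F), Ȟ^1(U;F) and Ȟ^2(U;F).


Ȟ^0 ≅ 0, Ȟ^1 ≅ Z/2 and Ȟ^2 ≅ Z

nonempty intersections:
  U12={x5,x6,x30} U13={x1,x5,x21} U14={x1,x3,x10} U15={x3,x22,x34} U16={x6,x22,x33} U23={x5,x26,x31} U24={x17,x18,x27} U25={x12,x17,x23,x26} U26={x6,x16,x18} U34={x1,x9,x19} U35={x2,x4,x26,x35} U36={x4,x19,x32} U45={x3,x14,x17} U46={x18,x19,x24} U56={x4,x11,x22}
  U123={x5} U126={x6} U134={x1} U145={x3} U156={x22} U235={x26} U245={x17} U246={x18} U346={x19} U356={x4}
C dims 6,15,10; δ0: rk 6, SNF 1^5·2; δ1: rk 9, SNF 1^9
Ȟ^0: (6−6)−0=0 ⇒ 0
Ȟ^1: (15−9)−6=0 plus torsion [2] ⇒ Z/2
Ȟ^2: (10−0)−9=1 ⇒ Z
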